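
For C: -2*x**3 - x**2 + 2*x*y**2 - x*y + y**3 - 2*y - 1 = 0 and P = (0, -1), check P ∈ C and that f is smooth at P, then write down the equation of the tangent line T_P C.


Tangent line at P: 3*x + y + 1 = 0.

Step 1: f(0, -1) = 0, so P lies on C.
Step 2: partial derivatives
  f_x(x, y) = -6*x**2 - 2*x + 2*y**2 - y, f_y(x, y) = 4*x*y - x + 3*y**2 - 2.
  f_x(P) = 3, f_y(P) = 1 (gradient nonzero, so P is smooth).
Step 3: tangent line at P: 3·(x − 0) + 1·(y − -1) = 0.
Expanding: 3*x + y + 1 = 0.


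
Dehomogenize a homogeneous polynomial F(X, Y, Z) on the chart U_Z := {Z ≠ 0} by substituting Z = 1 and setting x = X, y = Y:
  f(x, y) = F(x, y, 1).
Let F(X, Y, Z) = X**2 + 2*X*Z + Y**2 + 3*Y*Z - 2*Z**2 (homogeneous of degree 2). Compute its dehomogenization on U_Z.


f(x, y) = x**2 + 2*x + y**2 + 3*y - 2

On U_Z we set Z = 1. Each monomial c·X^i·Y^j·Z^k in F becomes c·x^i·y^j·1^k = c·x^i·y^j.
Substituting Z = 1: F(X, Y, 1) = x**2 + 2*x + y**2 + 3*y - 2.
Note: deg(f) ≤ deg(F) = 2; strict inequality happens when F is divisible by Z (lost terms).


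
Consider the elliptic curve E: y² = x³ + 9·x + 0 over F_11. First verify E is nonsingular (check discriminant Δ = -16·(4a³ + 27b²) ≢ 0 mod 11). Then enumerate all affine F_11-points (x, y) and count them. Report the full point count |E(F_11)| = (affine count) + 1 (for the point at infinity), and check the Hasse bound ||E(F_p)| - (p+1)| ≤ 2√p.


Affine points = {(0, 0), (2, 2), (2, 9), (4, 1), (4, 10), (5, 4), (5, 7), (8, 1), (8, 10), (10, 1), (10, 10)}; affine count = 11; |E(F_11)| = 12.

Discriminant check: Δ ∝ 4a³ + 27b² = 4·9³ + 27·0² = 4·729 + 27·0 ≡ 1 (mod 11). Nonzero ⇒ E is nonsingular.
For each x ∈ F_11, compute rhs = x³ + 9·x + 0 mod 11, then count y ∈ F_11 with y² ≡ rhs.
  x = 0: rhs = 0, matching y values: 0 (1 points).
  x = 1: rhs = 10, matching y values: none (0 points).
  x = 2: rhs = 4, matching y values: 2, 9 (2 points).
  x = 3: rhs = 10, matching y values: none (0 points).
  x = 4: rhs = 1, matching y values: 1, 10 (2 points).
  x = 5: rhs = 5, matching y values: 4, 7 (2 points).
  x = 6: rhs = 6, matching y values: none (0 points).
  x = 7: rhs = 10, matching y values: none (0 points).
  x = 8: rhs = 1, matching y values: 1, 10 (2 points).
  x = 9: rhs = 7, matching y values: none (0 points).
  x = 10: rhs = 1, matching y values: 1, 10 (2 points).
Total affine count: 11.
Full point count |E(F_11)| = 11 + 1 = 12.
Hasse bound: |12 − (11+1)| = |0| = 0 ≤ 2√11 ≈ 6.6332 ✓.


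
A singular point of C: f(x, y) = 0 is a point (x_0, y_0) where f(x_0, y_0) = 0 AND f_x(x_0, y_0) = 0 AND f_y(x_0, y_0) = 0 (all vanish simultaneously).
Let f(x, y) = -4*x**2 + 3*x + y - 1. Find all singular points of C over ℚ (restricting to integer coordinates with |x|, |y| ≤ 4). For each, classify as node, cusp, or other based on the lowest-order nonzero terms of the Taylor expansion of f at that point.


No singular points in the scanned grid; C is smooth there.

Compute partial derivatives:
  f_x = 3 - 8*x.
  f_y = 1.
f_y = 1 is a nonzero constant, so f_y never vanishes: no point (x, y) can satisfy f = f_x = f_y = 0. In particular no (x, y) ∈ {−4, ..., 4}² is singular; the curve is smooth.


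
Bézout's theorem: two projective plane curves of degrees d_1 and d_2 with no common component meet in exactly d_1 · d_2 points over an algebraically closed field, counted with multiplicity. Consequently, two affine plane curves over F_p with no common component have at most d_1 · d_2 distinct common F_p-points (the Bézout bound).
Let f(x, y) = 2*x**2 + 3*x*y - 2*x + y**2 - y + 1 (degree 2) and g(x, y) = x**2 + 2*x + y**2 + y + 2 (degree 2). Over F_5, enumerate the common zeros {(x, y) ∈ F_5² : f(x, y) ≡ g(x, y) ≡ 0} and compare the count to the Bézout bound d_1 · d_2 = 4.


Common zeros: {(1, 4), (2, 0)}; count = 2; Bézout bound = 4.

deg(f) = 2, deg(g) = 2, so Bézout bound = 4.
Scan x ∈ F_5. For each x, list the y ∈ F_5 with f(x, y) ≡ 0 and those with g(x, y) ≡ 0 (mod 5); the common zeros in that column are the intersection.
  x = 0: f ≡ 0 at y ∈ ∅; g ≡ 0 at y ∈ ∅; common: ∅.
  x = 1: f ≡ 0 at y ∈ {4}; g ≡ 0 at y ∈ {0, 4}; common: {4}.
  x = 2: f ≡ 0 at y ∈ {0}; g ≡ 0 at y ∈ {0, 4}; common: {0}.
  x = 3: f ≡ 0 at y ∈ ∅; g ≡ 0 at y ∈ ∅; common: ∅.
  x = 4: f ≡ 0 at y ∈ {0, 4}; g ≡ 0 at y ∈ ∅; common: ∅.
Collecting: common zeros = {(1, 4), (2, 0)}, so the count is 2.
Comparison with the Bézout bound: 2 ≤ 4 = deg(f)·deg(g), as expected for curves with no common component (the affine F_5-count falls short of the bound because intersections may lie at infinity, over extension fields, or carry multiplicity).


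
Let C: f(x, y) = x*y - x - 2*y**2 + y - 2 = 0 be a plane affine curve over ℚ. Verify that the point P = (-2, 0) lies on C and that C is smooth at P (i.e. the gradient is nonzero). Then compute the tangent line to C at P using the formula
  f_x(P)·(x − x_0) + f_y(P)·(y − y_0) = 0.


Tangent line at P: -x - y - 2 = 0.

Step 1: f(-2, 0) = 0, so P lies on C.
Step 2: partial derivatives
  f_x(x, y) = y - 1, f_y(x, y) = x - 4*y + 1.
  f_x(P) = -1, f_y(P) = -1 (gradient nonzero, so P is smooth).
Step 3: tangent line at P: -1·(x − -2) + -1·(y − 0) = 0.
Expanding: -x - y - 2 = 0.


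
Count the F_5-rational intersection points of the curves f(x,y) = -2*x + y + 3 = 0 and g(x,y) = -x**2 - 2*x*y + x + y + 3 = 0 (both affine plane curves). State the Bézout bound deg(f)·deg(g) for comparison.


Common zeros: {(0, 2)}; count = 1; Bézout bound = 2.

deg(f) = 1, deg(g) = 2, so Bézout bound = 2.
Scan x ∈ F_5. For each x, list the y ∈ F_5 with f(x, y) ≡ 0 and those with g(x, y) ≡ 0 (mod 5); the common zeros in that column are the intersection.
  x = 0: f ≡ 0 at y ∈ {2}; g ≡ 0 at y ∈ {2}; common: {2}.
  x = 1: f ≡ 0 at y ∈ {4}; g ≡ 0 at y ∈ {3}; common: ∅.
  x = 2: f ≡ 0 at y ∈ {1}; g ≡ 0 at y ∈ {2}; common: ∅.
  x = 3: f ≡ 0 at y ∈ {3}; g ≡ 0 at y ∈ ∅; common: ∅.
  x = 4: f ≡ 0 at y ∈ {0}; g ≡ 0 at y ∈ {3}; common: ∅.
Collecting: common zeros = {(0, 2)}, so the count is 1.
Comparison with the Bézout bound: 1 ≤ 2 = deg(f)·deg(g), as expected for curves with no common component (the affine F_5-count falls short of the bound because intersections may lie at infinity, over extension fields, or carry multiplicity).


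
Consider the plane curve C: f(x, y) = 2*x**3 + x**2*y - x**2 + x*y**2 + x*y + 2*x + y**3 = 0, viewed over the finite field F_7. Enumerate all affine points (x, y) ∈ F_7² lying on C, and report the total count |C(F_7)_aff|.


Affine F_7-points: {(0, 0), (1, 1), (1, 4), (6, 6)}; count = 4.

For each of the 49 pairs (x, y) ∈ F_7², evaluate f(x, y) mod 7. Record the zeros.
  x = 0: [0↦0, 1↦1, 2↦1, 3↦6, 4↦1, 5↦6, 6↦6]  zeros at y ∈ {0}
  x = 1: [0↦3, 1↦0, 2↦5, 3↦3, 4↦0, 5↦2, 6↦1]  zeros at y ∈ {1, 4}
  x = 2: [0↦2, 1↦4, 2↦2, 3↦2, 4↦3, 5↦4, 6↦4]  zeros at y ∈ ∅
  x = 3: [0↦2, 1↦4, 2↦4, 3↦1, 4↦1, 5↦3, 6↦6]  zeros at y ∈ ∅
  x = 4: [0↦1, 1↦5, 2↦2, 3↦5, 4↦6, 5↦4, 6↦5]  zeros at y ∈ ∅
  x = 5: [0↦4, 1↦5, 2↦1, 3↦5, 4↦2, 5↦5, 6↦6]  zeros at y ∈ ∅
  x = 6: [0↦2, 1↦2, 2↦6, 3↦6, 4↦1, 5↦4, 6↦0]  zeros at y ∈ {6}
Collecting zeros: affine points = {(0, 0), (1, 1), (1, 4), (6, 6)}.
Total count |C(F_7)_aff| = 4.


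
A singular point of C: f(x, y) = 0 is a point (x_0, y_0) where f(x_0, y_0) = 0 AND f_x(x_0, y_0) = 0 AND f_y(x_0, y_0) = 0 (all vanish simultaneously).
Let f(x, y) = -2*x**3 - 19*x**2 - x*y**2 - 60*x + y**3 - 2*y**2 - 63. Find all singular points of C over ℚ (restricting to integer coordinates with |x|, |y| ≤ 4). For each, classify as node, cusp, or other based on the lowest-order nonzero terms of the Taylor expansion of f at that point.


Singular points: {(-3, 0)}; classification: node.

Compute partial derivatives:
  f_x = -6*x**2 - 38*x - y**2 - 60.
  f_y = -2*x*y + 3*y**2 - 4*y.
Scan x_0 ∈ {−4, ..., 4}. For each x_0, f_y(x_0, y) is a polynomial in y; find its integer roots y ∈ {−4, ..., 4}, then test f_x and f at those candidates.
  x = -4: f_y(-4, y) = 3*y**2 + 4*y; vanishes at y ∈ {0}. (-4, 0): f_x = -4 ≠ 0.
  x = -3: f_y(-3, y) = 3*y**2 + 2*y; vanishes at y ∈ {0}. (-3, 0): f_x = 0, f = 0 — SINGULAR.
  x = -2: f_y(-2, y) = 3*y**2; vanishes at y ∈ {0}. (-2, 0): f_x = -8 ≠ 0.
  x = -1: f_y(-1, y) = 3*y**2 - 2*y; vanishes at y ∈ {0}. (-1, 0): f_x = -28 ≠ 0.
  x = 0: f_y(0, y) = 3*y**2 - 4*y; vanishes at y ∈ {0}. (0, 0): f_x = -60 ≠ 0.
  x = 1: f_y(1, y) = 3*y**2 - 6*y; vanishes at y ∈ {0, 2}. (1, 0): f_x = -104 ≠ 0; (1, 2): f_x = -108 ≠ 0.
  x = 2: f_y(2, y) = 3*y**2 - 8*y; vanishes at y ∈ {0}. (2, 0): f_x = -160 ≠ 0.
  x = 3: f_y(3, y) = 3*y**2 - 10*y; vanishes at y ∈ {0}. (3, 0): f_x = -228 ≠ 0.
  x = 4: f_y(4, y) = 3*y**2 - 12*y; vanishes at y ∈ {0, 4}. (4, 0): f_x = -308 ≠ 0; (4, 4): f_x = -324 ≠ 0.
Only singular point on the grid: (-3, 0).
Classify: substitute x = -3 + u, y = 0 + v and expand: f = -2*u**3 - u**2 - u*v**2 + v**3 + v**2.
No constant or linear terms (consistent with a singular point). Quadratic part: -u**2 + v**2. Cubic part: -2*u**3 - u*v**2 + v**3.
The quadratic part v**2 - u**2 = (v − u)(v + u) splits into two distinct linear factors, so there are two distinct tangent lines y − 0 = ±(x − -3) — this is a node (ordinary double point).
Classification: node.


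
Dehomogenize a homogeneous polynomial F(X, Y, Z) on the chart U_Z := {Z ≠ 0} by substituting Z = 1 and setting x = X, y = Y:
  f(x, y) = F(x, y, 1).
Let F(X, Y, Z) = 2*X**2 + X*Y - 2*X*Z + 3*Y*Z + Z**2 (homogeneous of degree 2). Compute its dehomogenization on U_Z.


f(x, y) = 2*x**2 + x*y - 2*x + 3*y + 1

On U_Z we set Z = 1. Each monomial c·X^i·Y^j·Z^k in F becomes c·x^i·y^j·1^k = c·x^i·y^j.
Substituting Z = 1: F(X, Y, 1) = 2*x**2 + x*y - 2*x + 3*y + 1.
Note: deg(f) ≤ deg(F) = 2; strict inequality happens when F is divisible by Z (lost terms).


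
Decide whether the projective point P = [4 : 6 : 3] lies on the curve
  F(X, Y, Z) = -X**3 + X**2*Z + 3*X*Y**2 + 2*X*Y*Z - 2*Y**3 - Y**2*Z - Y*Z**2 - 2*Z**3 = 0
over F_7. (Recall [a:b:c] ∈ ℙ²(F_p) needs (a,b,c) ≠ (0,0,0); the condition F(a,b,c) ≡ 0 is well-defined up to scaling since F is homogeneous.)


F(4,6,3) ≡ 3 (mod 7); P is NOT on the curve.

Evaluate F(4, 6, 3) term-by-term (mod 7).
  -X**3 ↦ -1·64·1·1 = -64
  X**2*Z ↦ 1·16·1·3 = 48
  3*X*Y**2 ↦ 3·4·36·1 = 432
  2*X*Y*Z ↦ 2·4·6·3 = 144
  -2*Y**3 ↦ -2·1·216·1 = -432
  -Y**2*Z ↦ -1·1·36·3 = -108
  -Y*Z**2 ↦ -1·1·6·9 = -54
  -2*Z**3 ↦ -2·1·1·27 = -54
Sum: F(4, 6, 3) = (-64) + (48) + (432) + (144) + (-432) + (-108) + (-54) + (-54) = -88.
Reducing mod 7: -88 ≡ 3 (mod 7).
Since F(a, b, c) ≡ 3 ≠ 0 (mod 7), P does NOT lie on the curve.


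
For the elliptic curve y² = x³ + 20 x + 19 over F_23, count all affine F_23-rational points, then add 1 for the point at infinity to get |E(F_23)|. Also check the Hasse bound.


Affine points = {(4, 5), (4, 18), (8, 1), (8, 22), (9, 10), (9, 13), (10, 0), (11, 11), (11, 12), (12, 3), (12, 20), (18, 1), (18, 22), (19, 6), (19, 17), (20, 1), (20, 22)}; affine count = 17; |E(F_23)| = 18.

Discriminant check: Δ ∝ 4a³ + 27b² = 4·20³ + 27·19² = 4·8000 + 27·361 ≡ 2 (mod 23). Nonzero ⇒ E is nonsingular.
For each x ∈ F_23, compute rhs = x³ + 20·x + 19 mod 23, then count y ∈ F_23 with y² ≡ rhs.
  x = 0: rhs = 19, matching y values: none (0 points).
  x = 1: rhs = 17, matching y values: none (0 points).
  x = 2: rhs = 21, matching y values: none (0 points).
  x = 3: rhs = 14, matching y values: none (0 points).
  x = 4: rhs = 2, matching y values: 5, 18 (2 points).
  x = 5: rhs = 14, matching y values: none (0 points).
  x = 6: rhs = 10, matching y values: none (0 points).
  x = 7: rhs = 19, matching y values: none (0 points).
  x = 8: rhs = 1, matching y values: 1, 22 (2 points).
  x = 9: rhs = 8, matching y values: 10, 13 (2 points).
  x = 10: rhs = 0, matching y values: 0 (1 points).
  x = 11: rhs = 6, matching y values: 11, 12 (2 points).
  x = 12: rhs = 9, matching y values: 3, 20 (2 points).
  x = 13: rhs = 15, matching y values: none (0 points).
  x = 14: rhs = 7, matching y values: none (0 points).
  x = 15: rhs = 14, matching y values: none (0 points).
  x = 16: rhs = 19, matching y values: none (0 points).
  x = 17: rhs = 5, matching y values: none (0 points).
  x = 18: rhs = 1, matching y values: 1, 22 (2 points).
  x = 19: rhs = 13, matching y values: 6, 17 (2 points).
  x = 20: rhs = 1, matching y values: 1, 22 (2 points).
  x = 21: rhs = 17, matching y values: none (0 points).
  x = 22: rhs = 21, matching y values: none (0 points).
Total affine count: 17.
Full point count |E(F_23)| = 17 + 1 = 18.
Hasse bound: |18 − (23+1)| = |-6| = 6 ≤ 2√23 ≈ 9.5917 ✓.


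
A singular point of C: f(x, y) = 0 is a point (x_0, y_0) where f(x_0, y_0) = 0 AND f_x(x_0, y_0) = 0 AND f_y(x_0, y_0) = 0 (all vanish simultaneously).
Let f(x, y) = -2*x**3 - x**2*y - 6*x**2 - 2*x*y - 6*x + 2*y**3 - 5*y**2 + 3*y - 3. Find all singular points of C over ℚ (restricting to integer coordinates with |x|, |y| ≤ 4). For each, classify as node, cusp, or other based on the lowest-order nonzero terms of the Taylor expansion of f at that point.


Singular points: {(-1, 1)}; classification: node.

Compute partial derivatives:
  f_x = -6*x**2 - 2*x*y - 12*x - 2*y - 6.
  f_y = -x**2 - 2*x + 6*y**2 - 10*y + 3.
Scan x_0 ∈ {−4, ..., 4}. For each x_0, f_y(x_0, y) is a polynomial in y; find its integer roots y ∈ {−4, ..., 4}, then test f_x and f at those candidates.
  x = -4: f_y(-4, y) = 6*y**2 - 10*y - 5; no integer root y with |y| ≤ 4.
  x = -3: f_y(-3, y) = 6*y**2 - 10*y; vanishes at y ∈ {0}. (-3, 0): f_x = -24 ≠ 0.
  x = -2: f_y(-2, y) = 6*y**2 - 10*y + 3; no integer root y with |y| ≤ 4.
  x = -1: f_y(-1, y) = 6*y**2 - 10*y + 4; vanishes at y ∈ {1}. (-1, 1): f_x = 0, f = 0 — SINGULAR.
  x = 0: f_y(0, y) = 6*y**2 - 10*y + 3; no integer root y with |y| ≤ 4.
  x = 1: f_y(1, y) = 6*y**2 - 10*y; vanishes at y ∈ {0}. (1, 0): f_x = -24 ≠ 0.
  x = 2: f_y(2, y) = 6*y**2 - 10*y - 5; no integer root y with |y| ≤ 4.
  x = 3: f_y(3, y) = 6*y**2 - 10*y - 12; no integer root y with |y| ≤ 4.
  x = 4: f_y(4, y) = 6*y**2 - 10*y - 21; no integer root y with |y| ≤ 4.
Only singular point on the grid: (-1, 1).
Classify: substitute x = -1 + u, y = 1 + v and expand: f = -2*u**3 - u**2*v - u**2 + 2*v**3 + v**2.
No constant or linear terms (consistent with a singular point). Quadratic part: -u**2 + v**2. Cubic part: -2*u**3 - u**2*v + 2*v**3.
The quadratic part v**2 - u**2 = (v − u)(v + u) splits into two distinct linear factors, so there are two distinct tangent lines y − 1 = ±(x − -1) — this is a node (ordinary double point).
Classification: node.


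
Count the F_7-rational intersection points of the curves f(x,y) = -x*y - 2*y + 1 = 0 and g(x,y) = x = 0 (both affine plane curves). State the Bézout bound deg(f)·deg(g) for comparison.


Common zeros: {(0, 4)}; count = 1; Bézout bound = 2.

deg(f) = 2, deg(g) = 1, so Bézout bound = 2.
Scan x ∈ F_7. For each x, list the y ∈ F_7 with f(x, y) ≡ 0 and those with g(x, y) ≡ 0 (mod 7); the common zeros in that column are the intersection.
  x = 0: f ≡ 0 at y ∈ {4}; g ≡ 0 at y ∈ {0, 1, 2, 3, 4, 5, 6}; common: {4}.
  x = 1: f ≡ 0 at y ∈ {5}; g ≡ 0 at y ∈ ∅; common: ∅.
  x = 2: f ≡ 0 at y ∈ {2}; g ≡ 0 at y ∈ ∅; common: ∅.
  x = 3: f ≡ 0 at y ∈ {3}; g ≡ 0 at y ∈ ∅; common: ∅.
  x = 4: f ≡ 0 at y ∈ {6}; g ≡ 0 at y ∈ ∅; common: ∅.
  x = 5: f ≡ 0 at y ∈ ∅; g ≡ 0 at y ∈ ∅; common: ∅.
  x = 6: f ≡ 0 at y ∈ {1}; g ≡ 0 at y ∈ ∅; common: ∅.
Collecting: common zeros = {(0, 4)}, so the count is 1.
Comparison with the Bézout bound: 1 ≤ 2 = deg(f)·deg(g), as expected for curves with no common component (the affine F_7-count falls short of the bound because intersections may lie at infinity, over extension fields, or carry multiplicity).


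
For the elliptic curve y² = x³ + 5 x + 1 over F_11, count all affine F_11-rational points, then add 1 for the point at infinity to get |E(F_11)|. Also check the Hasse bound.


Affine points = {(0, 1), (0, 10), (6, 4), (6, 7), (7, 4), (7, 7), (8, 5), (8, 6), (9, 4), (9, 7)}; affine count = 10; |E(F_11)| = 11.

Discriminant check: Δ ∝ 4a³ + 27b² = 4·5³ + 27·1² = 4·125 + 27·1 ≡ 10 (mod 11). Nonzero ⇒ E is nonsingular.
For each x ∈ F_11, compute rhs = x³ + 5·x + 1 mod 11, then count y ∈ F_11 with y² ≡ rhs.
  x = 0: rhs = 1, matching y values: 1, 10 (2 points).
  x = 1: rhs = 7, matching y values: none (0 points).
  x = 2: rhs = 8, matching y values: none (0 points).
  x = 3: rhs = 10, matching y values: none (0 points).
  x = 4: rhs = 8, matching y values: none (0 points).
  x = 5: rhs = 8, matching y values: none (0 points).
  x = 6: rhs = 5, matching y values: 4, 7 (2 points).
  x = 7: rhs = 5, matching y values: 4, 7 (2 points).
  x = 8: rhs = 3, matching y values: 5, 6 (2 points).
  x = 9: rhs = 5, matching y values: 4, 7 (2 points).
  x = 10: rhs = 6, matching y values: none (0 points).
Total affine count: 10.
Full point count |E(F_11)| = 10 + 1 = 11.
Hasse bound: |11 − (11+1)| = |-1| = 1 ≤ 2√11 ≈ 6.6332 ✓.


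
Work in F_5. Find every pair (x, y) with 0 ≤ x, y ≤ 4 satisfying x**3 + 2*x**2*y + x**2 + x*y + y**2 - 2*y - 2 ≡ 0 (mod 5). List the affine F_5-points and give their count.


Affine F_5-points: {(1, 0), (1, 4), (2, 0), (2, 2), (3, 3), (4, 2), (4, 4)}; count = 7.

For each of the 25 pairs (x, y) ∈ F_5², evaluate f(x, y) mod 5. Record the zeros.
  x = 0: [0↦3, 1↦2, 2↦3, 3↦1, 4↦1]  zeros at y ∈ ∅
  x = 1: [0↦0, 1↦2, 2↦1, 3↦2, 4↦0]  zeros at y ∈ {0, 4}
  x = 2: [0↦0, 1↦4, 2↦0, 3↦3, 4↦3]  zeros at y ∈ {0, 2}
  x = 3: [0↦4, 1↦4, 2↦1, 3↦0, 4↦1]  zeros at y ∈ {3}
  x = 4: [0↦3, 1↦3, 2↦0, 3↦4, 4↦0]  zeros at y ∈ {2, 4}
Collecting zeros: affine points = {(1, 0), (1, 4), (2, 0), (2, 2), (3, 3), (4, 2), (4, 4)}.
Total count |C(F_5)_aff| = 7.


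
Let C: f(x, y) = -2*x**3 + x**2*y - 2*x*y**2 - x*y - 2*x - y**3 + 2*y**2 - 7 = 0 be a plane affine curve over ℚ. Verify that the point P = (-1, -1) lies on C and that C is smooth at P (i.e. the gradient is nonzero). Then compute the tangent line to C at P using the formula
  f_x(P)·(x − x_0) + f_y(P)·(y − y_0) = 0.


Tangent line at P: -7*x - 9*y - 16 = 0.

Step 1: f(-1, -1) = 0, so P lies on C.
Step 2: partial derivatives
  f_x(x, y) = -6*x**2 + 2*x*y - 2*y**2 - y - 2, f_y(x, y) = x**2 - 4*x*y - x - 3*y**2 + 4*y.
  f_x(P) = -7, f_y(P) = -9 (gradient nonzero, so P is smooth).
Step 3: tangent line at P: -7·(x − -1) + -9·(y − -1) = 0.
Expanding: -7*x - 9*y - 16 = 0.


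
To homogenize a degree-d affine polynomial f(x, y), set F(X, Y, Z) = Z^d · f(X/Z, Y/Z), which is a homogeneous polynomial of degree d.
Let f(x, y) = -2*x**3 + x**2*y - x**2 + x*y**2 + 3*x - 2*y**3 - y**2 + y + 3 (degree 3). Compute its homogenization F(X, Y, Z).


F(X, Y, Z) = -2*X**3 + X**2*Y - X**2*Z + X*Y**2 + 3*X*Z**2 - 2*Y**3 - Y**2*Z + Y*Z**2 + 3*Z**3

deg(f) = 3.
Substitute x = X/Z, y = Y/Z into f, then multiply by Z^3.
  monomial -2·x^3·y^0 ↦ -2·X^3·Y^0·Z^0.
  monomial 1·x^2·y^1 ↦ 1·X^2·Y^1·Z^0.
  monomial -1·x^2·y^0 ↦ -1·X^2·Y^0·Z^1.
  monomial 1·x^1·y^2 ↦ 1·X^1·Y^2·Z^0.
  monomial 3·x^1·y^0 ↦ 3·X^1·Y^0·Z^2.
  monomial -2·x^0·y^3 ↦ -2·X^0·Y^3·Z^0.
  monomial -1·x^0·y^2 ↦ -1·X^0·Y^2·Z^1.
  monomial 1·x^0·y^1 ↦ 1·X^0·Y^1·Z^2.
  monomial 3·x^0·y^0 ↦ 3·X^0·Y^0·Z^3.
Collecting: F(X, Y, Z) = -2*X**3 + X**2*Y - X**2*Z + X*Y**2 + 3*X*Z**2 - 2*Y**3 - Y**2*Z + Y*Z**2 + 3*Z**3.


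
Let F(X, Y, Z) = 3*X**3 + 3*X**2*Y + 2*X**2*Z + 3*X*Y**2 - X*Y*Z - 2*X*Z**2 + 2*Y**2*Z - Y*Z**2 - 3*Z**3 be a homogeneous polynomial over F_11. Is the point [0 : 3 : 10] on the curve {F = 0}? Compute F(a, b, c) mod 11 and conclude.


F(0,3,10) ≡ 4 (mod 11); P is NOT on the curve.

Evaluate F(0, 3, 10) term-by-term (mod 11).
  3*X**3 ↦ 3·0·1·1 = 0
  3*X**2*Y ↦ 3·0·3·1 = 0
  2*X**2*Z ↦ 2·0·1·10 = 0
  3*X*Y**2 ↦ 3·0·9·1 = 0
  -X*Y*Z ↦ -1·0·3·10 = 0
  -2*X*Z**2 ↦ -2·0·1·100 = 0
  2*Y**2*Z ↦ 2·1·9·10 = 180
  -Y*Z**2 ↦ -1·1·3·100 = -300
  -3*Z**3 ↦ -3·1·1·1000 = -3000
Sum: F(0, 3, 10) = (0) + (0) + (0) + (0) + (0) + (0) + (180) + (-300) + (-3000) = -3120.
Reducing mod 11: -3120 ≡ 4 (mod 11).
Since F(a, b, c) ≡ 4 ≠ 0 (mod 11), P does NOT lie on the curve.


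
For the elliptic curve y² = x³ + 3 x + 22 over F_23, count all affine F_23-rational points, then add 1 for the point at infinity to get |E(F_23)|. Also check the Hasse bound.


Affine points = {(1, 7), (1, 16), (2, 6), (2, 17), (3, 9), (3, 14), (4, 11), (4, 12), (5, 1), (5, 22), (6, 7), (6, 16), (7, 8), (7, 15), (8, 11), (8, 12), (11, 11), (11, 12), (13, 2), (13, 21), (14, 5), (14, 18), (16, 7), (16, 16), (17, 8), (17, 15), (20, 3), (20, 20), (21, 10), (21, 13), (22, 8), (22, 15)}; affine count = 32; |E(F_23)| = 33.

Discriminant check: Δ ∝ 4a³ + 27b² = 4·3³ + 27·22² = 4·27 + 27·484 ≡ 20 (mod 23). Nonzero ⇒ E is nonsingular.
For each x ∈ F_23, compute rhs = x³ + 3·x + 22 mod 23, then count y ∈ F_23 with y² ≡ rhs.
  x = 0: rhs = 22, matching y values: none (0 points).
  x = 1: rhs = 3, matching y values: 7, 16 (2 points).
  x = 2: rhs = 13, matching y values: 6, 17 (2 points).
  x = 3: rhs = 12, matching y values: 9, 14 (2 points).
  x = 4: rhs = 6, matching y values: 11, 12 (2 points).
  x = 5: rhs = 1, matching y values: 1, 22 (2 points).
  x = 6: rhs = 3, matching y values: 7, 16 (2 points).
  x = 7: rhs = 18, matching y values: 8, 15 (2 points).
  x = 8: rhs = 6, matching y values: 11, 12 (2 points).
  x = 9: rhs = 19, matching y values: none (0 points).
  x = 10: rhs = 17, matching y values: none (0 points).
  x = 11: rhs = 6, matching y values: 11, 12 (2 points).
  x = 12: rhs = 15, matching y values: none (0 points).
  x = 13: rhs = 4, matching y values: 2, 21 (2 points).
  x = 14: rhs = 2, matching y values: 5, 18 (2 points).
  x = 15: rhs = 15, matching y values: none (0 points).
  x = 16: rhs = 3, matching y values: 7, 16 (2 points).
  x = 17: rhs = 18, matching y values: 8, 15 (2 points).
  x = 18: rhs = 20, matching y values: none (0 points).
  x = 19: rhs = 15, matching y values: none (0 points).
  x = 20: rhs = 9, matching y values: 3, 20 (2 points).
  x = 21: rhs = 8, matching y values: 10, 13 (2 points).
  x = 22: rhs = 18, matching y values: 8, 15 (2 points).
Total affine count: 32.
Full point count |E(F_23)| = 32 + 1 = 33.
Hasse bound: |33 − (23+1)| = |9| = 9 ≤ 2√23 ≈ 9.5917 ✓.


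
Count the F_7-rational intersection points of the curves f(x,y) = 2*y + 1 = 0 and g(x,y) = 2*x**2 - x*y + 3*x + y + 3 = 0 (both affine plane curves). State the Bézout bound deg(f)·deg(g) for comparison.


Common zeros: {(2, 3), (5, 3)}; count = 2; Bézout bound = 2.

deg(f) = 1, deg(g) = 2, so Bézout bound = 2.
Scan x ∈ F_7. For each x, list the y ∈ F_7 with f(x, y) ≡ 0 and those with g(x, y) ≡ 0 (mod 7); the common zeros in that column are the intersection.
  x = 0: f ≡ 0 at y ∈ {3}; g ≡ 0 at y ∈ {4}; common: ∅.
  x = 1: f ≡ 0 at y ∈ {3}; g ≡ 0 at y ∈ ∅; common: ∅.
  x = 2: f ≡ 0 at y ∈ {3}; g ≡ 0 at y ∈ {3}; common: {3}.
  x = 3: f ≡ 0 at y ∈ {3}; g ≡ 0 at y ∈ {1}; common: ∅.
  x = 4: f ≡ 0 at y ∈ {3}; g ≡ 0 at y ∈ {4}; common: ∅.
  x = 5: f ≡ 0 at y ∈ {3}; g ≡ 0 at y ∈ {3}; common: {3}.
  x = 6: f ≡ 0 at y ∈ {3}; g ≡ 0 at y ∈ {6}; common: ∅.
Collecting: common zeros = {(2, 3), (5, 3)}, so the count is 2.
Comparison with the Bézout bound: 2 ≤ 2 = deg(f)·deg(g), as expected for curves with no common component (the bound is attained).


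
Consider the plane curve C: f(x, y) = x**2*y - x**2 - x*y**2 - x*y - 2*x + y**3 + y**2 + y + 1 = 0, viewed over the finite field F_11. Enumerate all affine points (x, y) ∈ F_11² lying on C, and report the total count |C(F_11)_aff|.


Affine F_11-points: {(0, 10), (1, 1), (1, 4), (1, 6), (2, 7), (3, 2), (3, 9), (4, 7), (5, 2), (10, 4), (10, 6), (10, 10)}; count = 12.

For each of the 121 pairs (x, y) ∈ F_11², evaluate f(x, y) mod 11. Record the zeros.
  x = 0: [0↦1, 1↦4, 2↦4, 3↦7, 4↦8, 5↦2, 6↦6, 7↦4, 8↦2, 9↦6, 10↦0]  zeros at y ∈ {10}
  x = 1: [0↦9, 1↦0, 2↦8, 3↦6, 4↦0, 5↦7, 6↦0, 7↦7, 8↦1, 9↦10, 10↦7]  zeros at y ∈ {1, 4, 6}
  x = 2: [0↦4, 1↦7, 2↦3, 3↦9, 4↦9, 5↦9, 6↦4, 7↦0, 8↦3, 9↦8, 10↦10]  zeros at y ∈ {7}
  x = 3: [0↦8, 1↦3, 2↦0, 3↦5, 4↦2, 5↦8, 6↦7, 7↦5, 8↦8, 9↦0, 10↦9]  zeros at y ∈ {2, 9}
  x = 4: [0↦10, 1↦10, 2↦10, 3↦5, 4↦1, 5↦4, 6↦9, 7↦0, 8↦5, 9↦8, 10↦4]  zeros at y ∈ {7}
  x = 5: [0↦10, 1↦6, 2↦0, 3↦9, 4↦6, 5↦8, 6↦10, 7↦7, 8↦5, 9↦10, 10↦6]  zeros at y ∈ {2}
  x = 6: [0↦8, 1↦2, 2↦3, 3↦6, 4↦6, 5↦9, 6↦10, 7↦4, 8↦8, 9↦6, 10↦4]  zeros at y ∈ ∅
  x = 7: [0↦4, 1↦9, 2↦8, 3↦7, 4↦1, 5↦7, 6↦9, 7↦2, 8↦3, 9↦7, 10↦9]  zeros at y ∈ ∅
  x = 8: [0↦9, 1↦5, 2↦4, 3↦1, 4↦2, 5↦2, 6↦7, 7↦1, 8↦1, 9↦2, 10↦10]  zeros at y ∈ ∅
  x = 9: [0↦1, 1↦1, 2↦2, 3↦10, 4↦9, 5↦5, 6↦4, 7↦1, 8↦2, 9↦2, 10↦7]  zeros at y ∈ ∅
  x = 10: [0↦2, 1↦8, 2↦2, 3↦1, 4↦0, 5↦5, 6↦0, 7↦2, 8↦6, 9↦7, 10↦0]  zeros at y ∈ {4, 6, 10}
Collecting zeros: affine points = {(0, 10), (1, 1), (1, 4), (1, 6), (2, 7), (3, 2), (3, 9), (4, 7), (5, 2), (10, 4), (10, 6), (10, 10)}.
Total count |C(F_11)_aff| = 12.


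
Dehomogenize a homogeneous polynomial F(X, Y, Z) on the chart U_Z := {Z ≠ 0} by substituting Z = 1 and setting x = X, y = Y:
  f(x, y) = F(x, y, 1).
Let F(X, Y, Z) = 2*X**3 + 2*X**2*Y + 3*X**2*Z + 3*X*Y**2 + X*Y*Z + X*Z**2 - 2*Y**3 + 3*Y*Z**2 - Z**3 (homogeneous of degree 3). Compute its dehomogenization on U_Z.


f(x, y) = 2*x**3 + 2*x**2*y + 3*x**2 + 3*x*y**2 + x*y + x - 2*y**3 + 3*y - 1

On U_Z we set Z = 1. Each monomial c·X^i·Y^j·Z^k in F becomes c·x^i·y^j·1^k = c·x^i·y^j.
Substituting Z = 1: F(X, Y, 1) = 2*x**3 + 2*x**2*y + 3*x**2 + 3*x*y**2 + x*y + x - 2*y**3 + 3*y - 1.
Note: deg(f) ≤ deg(F) = 3; strict inequality happens when F is divisible by Z (lost terms).


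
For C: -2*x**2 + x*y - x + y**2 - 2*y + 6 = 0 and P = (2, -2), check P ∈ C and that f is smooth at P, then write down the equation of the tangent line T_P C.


Tangent line at P: -11*x - 4*y + 14 = 0.

Step 1: f(2, -2) = 0, so P lies on C.
Step 2: partial derivatives
  f_x(x, y) = -4*x + y - 1, f_y(x, y) = x + 2*y - 2.
  f_x(P) = -11, f_y(P) = -4 (gradient nonzero, so P is smooth).
Step 3: tangent line at P: -11·(x − 2) + -4·(y − -2) = 0.
Expanding: -11*x - 4*y + 14 = 0.


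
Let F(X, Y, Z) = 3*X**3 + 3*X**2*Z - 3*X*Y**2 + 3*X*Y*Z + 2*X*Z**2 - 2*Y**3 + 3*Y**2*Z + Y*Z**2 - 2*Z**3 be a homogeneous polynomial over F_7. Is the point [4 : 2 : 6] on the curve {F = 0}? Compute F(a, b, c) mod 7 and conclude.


F(4,2,6) ≡ 0 (mod 7); P is on the curve.

Evaluate F(4, 2, 6) term-by-term (mod 7).
  3*X**3 ↦ 3·64·1·1 = 192
  3*X**2*Z ↦ 3·16·1·6 = 288
  -3*X*Y**2 ↦ -3·4·4·1 = -48
  3*X*Y*Z ↦ 3·4·2·6 = 144
  2*X*Z**2 ↦ 2·4·1·36 = 288
  -2*Y**3 ↦ -2·1·8·1 = -16
  3*Y**2*Z ↦ 3·1·4·6 = 72
  Y*Z**2 ↦ 1·1·2·36 = 72
  -2*Z**3 ↦ -2·1·1·216 = -432
Sum: F(4, 2, 6) = (192) + (288) + (-48) + (144) + (288) + (-16) + (72) + (72) + (-432) = 560.
Reducing mod 7: 560 ≡ 0 (mod 7).
Since F(a, b, c) ≡ 0 (mod 7), P lies on the curve.


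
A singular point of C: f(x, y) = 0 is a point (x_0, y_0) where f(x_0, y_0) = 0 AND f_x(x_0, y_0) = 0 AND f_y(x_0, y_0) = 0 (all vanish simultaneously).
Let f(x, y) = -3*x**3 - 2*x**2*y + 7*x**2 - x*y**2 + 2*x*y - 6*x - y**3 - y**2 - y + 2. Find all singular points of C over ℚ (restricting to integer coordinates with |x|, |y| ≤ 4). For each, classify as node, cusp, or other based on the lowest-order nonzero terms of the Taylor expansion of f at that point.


Singular points: {(1, -1)}; classification: cusp.

Compute partial derivatives:
  f_x = -9*x**2 - 4*x*y + 14*x - y**2 + 2*y - 6.
  f_y = -2*x**2 - 2*x*y + 2*x - 3*y**2 - 2*y - 1.
Scan x_0 ∈ {−4, ..., 4}. For each x_0, f_y(x_0, y) is a polynomial in y; find its integer roots y ∈ {−4, ..., 4}, then test f_x and f at those candidates.
  x = -4: f_y(-4, y) = -3*y**2 + 6*y - 41; no integer root y with |y| ≤ 4.
  x = -3: f_y(-3, y) = -3*y**2 + 4*y - 25; no integer root y with |y| ≤ 4.
  x = -2: f_y(-2, y) = -3*y**2 + 2*y - 13; no integer root y with |y| ≤ 4.
  x = -1: f_y(-1, y) = -3*y**2 - 5; no integer root y with |y| ≤ 4.
  x = 0: f_y(0, y) = -3*y**2 - 2*y - 1; no integer root y with |y| ≤ 4.
  x = 1: f_y(1, y) = -3*y**2 - 4*y - 1; vanishes at y ∈ {-1}. (1, -1): f_x = 0, f = 0 — SINGULAR.
  x = 2: f_y(2, y) = -3*y**2 - 6*y - 5; no integer root y with |y| ≤ 4.
  x = 3: f_y(3, y) = -3*y**2 - 8*y - 13; no integer root y with |y| ≤ 4.
  x = 4: f_y(4, y) = -3*y**2 - 10*y - 25; no integer root y with |y| ≤ 4.
Only singular point on the grid: (1, -1).
Classify: substitute x = 1 + u, y = -1 + v and expand: f = -3*u**3 - 2*u**2*v - u*v**2 - v**3 + v**2.
No constant or linear terms (consistent with a singular point). Quadratic part: v**2. Cubic part: -3*u**3 - 2*u**2*v - u*v**2 - v**3.
The quadratic part v**2 is a perfect square, so there is a single (double) tangent line v = 0, i.e. y = -1. Restricting the cubic part to that line (v = 0) leaves -3*u**3 ≠ 0, so f is not divisible by v and the branch is v² ≈ 3*u**3 to lowest order — this is a cusp.
Classification: cusp.


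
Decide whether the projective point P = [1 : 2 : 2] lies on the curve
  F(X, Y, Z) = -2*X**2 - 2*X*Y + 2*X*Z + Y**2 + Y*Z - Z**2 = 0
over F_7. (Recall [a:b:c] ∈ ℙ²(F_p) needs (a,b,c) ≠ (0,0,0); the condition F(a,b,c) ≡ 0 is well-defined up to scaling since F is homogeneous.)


F(1,2,2) ≡ 2 (mod 7); P is NOT on the curve.

Evaluate F(1, 2, 2) term-by-term (mod 7).
  -2*X**2 ↦ -2·1·1·1 = -2
  -2*X*Y ↦ -2·1·2·1 = -4
  2*X*Z ↦ 2·1·1·2 = 4
  Y**2 ↦ 1·1·4·1 = 4
  Y*Z ↦ 1·1·2·2 = 4
  -Z**2 ↦ -1·1·1·4 = -4
Sum: F(1, 2, 2) = (-2) + (-4) + (4) + (4) + (4) + (-4) = 2.
Reducing mod 7: 2 ≡ 2 (mod 7).
Since F(a, b, c) ≡ 2 ≠ 0 (mod 7), P does NOT lie on the curve.


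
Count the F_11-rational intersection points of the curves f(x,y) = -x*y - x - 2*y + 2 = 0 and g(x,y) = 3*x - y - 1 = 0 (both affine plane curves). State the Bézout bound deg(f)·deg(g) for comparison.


Common zeros: ∅; count = 0; Bézout bound = 2.

deg(f) = 2, deg(g) = 1, so Bézout bound = 2.
Scan x ∈ F_11. For each x, list the y ∈ F_11 with f(x, y) ≡ 0 and those with g(x, y) ≡ 0 (mod 11); the common zeros in that column are the intersection.
  x = 0: f ≡ 0 at y ∈ {1}; g ≡ 0 at y ∈ {10}; common: ∅.
  x = 1: f ≡ 0 at y ∈ {4}; g ≡ 0 at y ∈ {2}; common: ∅.
  x = 2: f ≡ 0 at y ∈ {0}; g ≡ 0 at y ∈ {5}; common: ∅.
  x = 3: f ≡ 0 at y ∈ {2}; g ≡ 0 at y ∈ {8}; common: ∅.
  x = 4: f ≡ 0 at y ∈ {7}; g ≡ 0 at y ∈ {0}; common: ∅.
  x = 5: f ≡ 0 at y ∈ {9}; g ≡ 0 at y ∈ {3}; common: ∅.
  x = 6: f ≡ 0 at y ∈ {5}; g ≡ 0 at y ∈ {6}; common: ∅.
  x = 7: f ≡ 0 at y ∈ {8}; g ≡ 0 at y ∈ {9}; common: ∅.
  x = 8: f ≡ 0 at y ∈ {6}; g ≡ 0 at y ∈ {1}; common: ∅.
  x = 9: f ≡ 0 at y ∈ ∅; g ≡ 0 at y ∈ {4}; common: ∅.
  x = 10: f ≡ 0 at y ∈ {3}; g ≡ 0 at y ∈ {7}; common: ∅.
Collecting: common zeros = ∅, so the count is 0.
Comparison with the Bézout bound: 0 ≤ 2 = deg(f)·deg(g), as expected for curves with no common component (the affine F_11-count falls short of the bound because intersections may lie at infinity, over extension fields, or carry multiplicity).


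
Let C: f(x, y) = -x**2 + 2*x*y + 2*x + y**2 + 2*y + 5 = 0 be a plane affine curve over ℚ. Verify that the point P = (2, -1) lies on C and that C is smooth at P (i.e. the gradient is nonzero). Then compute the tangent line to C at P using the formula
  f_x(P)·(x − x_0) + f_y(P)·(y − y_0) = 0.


Tangent line at P: -4*x + 4*y + 12 = 0.

Step 1: f(2, -1) = 0, so P lies on C.
Step 2: partial derivatives
  f_x(x, y) = -2*x + 2*y + 2, f_y(x, y) = 2*x + 2*y + 2.
  f_x(P) = -4, f_y(P) = 4 (gradient nonzero, so P is smooth).
Step 3: tangent line at P: -4·(x − 2) + 4·(y − -1) = 0.
Expanding: -4*x + 4*y + 12 = 0.


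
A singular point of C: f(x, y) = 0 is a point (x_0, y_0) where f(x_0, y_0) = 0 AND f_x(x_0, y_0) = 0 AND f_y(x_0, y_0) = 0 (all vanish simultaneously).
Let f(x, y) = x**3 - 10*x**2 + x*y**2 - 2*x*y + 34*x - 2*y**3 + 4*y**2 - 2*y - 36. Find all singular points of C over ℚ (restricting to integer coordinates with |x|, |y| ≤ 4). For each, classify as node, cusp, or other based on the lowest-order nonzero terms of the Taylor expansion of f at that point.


Singular points: {(3, 1)}; classification: node.

Compute partial derivatives:
  f_x = 3*x**2 - 20*x + y**2 - 2*y + 34.
  f_y = 2*x*y - 2*x - 6*y**2 + 8*y - 2.
Scan x_0 ∈ {−4, ..., 4}. For each x_0, f_y(x_0, y) is a polynomial in y; find its integer roots y ∈ {−4, ..., 4}, then test f_x and f at those candidates.
  x = -4: f_y(-4, y) = 6 - 6*y**2; vanishes at y ∈ {-1, 1}. (-4, -1): f_x = 165 ≠ 0; (-4, 1): f_x = 161 ≠ 0.
  x = -3: f_y(-3, y) = -6*y**2 + 2*y + 4; vanishes at y ∈ {1}. (-3, 1): f_x = 120 ≠ 0.
  x = -2: f_y(-2, y) = -6*y**2 + 4*y + 2; vanishes at y ∈ {1}. (-2, 1): f_x = 85 ≠ 0.
  x = -1: f_y(-1, y) = -6*y**2 + 6*y; vanishes at y ∈ {0, 1}. (-1, 0): f_x = 57 ≠ 0; (-1, 1): f_x = 56 ≠ 0.
  x = 0: f_y(0, y) = -6*y**2 + 8*y - 2; vanishes at y ∈ {1}. (0, 1): f_x = 33 ≠ 0.
  x = 1: f_y(1, y) = -6*y**2 + 10*y - 4; vanishes at y ∈ {1}. (1, 1): f_x = 16 ≠ 0.
  x = 2: f_y(2, y) = -6*y**2 + 12*y - 6; vanishes at y ∈ {1}. (2, 1): f_x = 5 ≠ 0.
  x = 3: f_y(3, y) = -6*y**2 + 14*y - 8; vanishes at y ∈ {1}. (3, 1): f_x = 0, f = 0 — SINGULAR.
  x = 4: f_y(4, y) = -6*y**2 + 16*y - 10; vanishes at y ∈ {1}. (4, 1): f_x = 1 ≠ 0.
Only singular point on the grid: (3, 1).
Classify: substitute x = 3 + u, y = 1 + v and expand: f = u**3 - u**2 + u*v**2 - 2*v**3 + v**2.
No constant or linear terms (consistent with a singular point). Quadratic part: -u**2 + v**2. Cubic part: u**3 + u*v**2 - 2*v**3.
The quadratic part v**2 - u**2 = (v − u)(v + u) splits into two distinct linear factors, so there are two distinct tangent lines y − 1 = ±(x − 3) — this is a node (ordinary double point).
Classification: node.


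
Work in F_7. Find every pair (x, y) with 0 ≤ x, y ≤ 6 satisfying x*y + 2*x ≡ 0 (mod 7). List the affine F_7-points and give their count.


Affine F_7-points: {(0, 0), (0, 1), (0, 2), (0, 3), (0, 4), (0, 5), (0, 6), (1, 5), (2, 5), (3, 5), (4, 5), (5, 5), (6, 5)}; count = 13.

For each of the 49 pairs (x, y) ∈ F_7², evaluate f(x, y) mod 7. Record the zeros.
  x = 0: [0↦0, 1↦0, 2↦0, 3↦0, 4↦0, 5↦0, 6↦0]  zeros at y ∈ {0, 1, 2, 3, 4, 5, 6}
  x = 1: [0↦2, 1↦3, 2↦4, 3↦5, 4↦6, 5↦0, 6↦1]  zeros at y ∈ {5}
  x = 2: [0↦4, 1↦6, 2↦1, 3↦3, 4↦5, 5↦0, 6↦2]  zeros at y ∈ {5}
  x = 3: [0↦6, 1↦2, 2↦5, 3↦1, 4↦4, 5↦0, 6↦3]  zeros at y ∈ {5}
  x = 4: [0↦1, 1↦5, 2↦2, 3↦6, 4↦3, 5↦0, 6↦4]  zeros at y ∈ {5}
  x = 5: [0↦3, 1↦1, 2↦6, 3↦4, 4↦2, 5↦0, 6↦5]  zeros at y ∈ {5}
  x = 6: [0↦5, 1↦4, 2↦3, 3↦2, 4↦1, 5↦0, 6↦6]  zeros at y ∈ {5}
Collecting zeros: affine points = {(0, 0), (0, 1), (0, 2), (0, 3), (0, 4), (0, 5), (0, 6), (1, 5), (2, 5), (3, 5), (4, 5), (5, 5), (6, 5)}.
Total count |C(F_7)_aff| = 13.


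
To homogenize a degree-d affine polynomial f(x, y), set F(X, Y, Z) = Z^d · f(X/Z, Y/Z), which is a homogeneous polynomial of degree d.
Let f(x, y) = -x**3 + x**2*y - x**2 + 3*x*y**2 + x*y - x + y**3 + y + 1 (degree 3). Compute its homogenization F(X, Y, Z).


F(X, Y, Z) = -X**3 + X**2*Y - X**2*Z + 3*X*Y**2 + X*Y*Z - X*Z**2 + Y**3 + Y*Z**2 + Z**3

deg(f) = 3.
Substitute x = X/Z, y = Y/Z into f, then multiply by Z^3.
  monomial -1·x^3·y^0 ↦ -1·X^3·Y^0·Z^0.
  monomial 1·x^2·y^1 ↦ 1·X^2·Y^1·Z^0.
  monomial -1·x^2·y^0 ↦ -1·X^2·Y^0·Z^1.
  monomial 3·x^1·y^2 ↦ 3·X^1·Y^2·Z^0.
  monomial 1·x^1·y^1 ↦ 1·X^1·Y^1·Z^1.
  monomial -1·x^1·y^0 ↦ -1·X^1·Y^0·Z^2.
  monomial 1·x^0·y^3 ↦ 1·X^0·Y^3·Z^0.
  monomial 1·x^0·y^1 ↦ 1·X^0·Y^1·Z^2.
  monomial 1·x^0·y^0 ↦ 1·X^0·Y^0·Z^3.
Collecting: F(X, Y, Z) = -X**3 + X**2*Y - X**2*Z + 3*X*Y**2 + X*Y*Z - X*Z**2 + Y**3 + Y*Z**2 + Z**3.


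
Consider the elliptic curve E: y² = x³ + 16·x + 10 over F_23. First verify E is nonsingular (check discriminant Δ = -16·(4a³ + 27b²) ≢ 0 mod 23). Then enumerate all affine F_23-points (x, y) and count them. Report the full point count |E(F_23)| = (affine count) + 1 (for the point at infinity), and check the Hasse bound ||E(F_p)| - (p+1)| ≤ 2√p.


Affine points = {(1, 2), (1, 21), (2, 2), (2, 21), (3, 4), (3, 19), (4, 0), (5, 10), (5, 13), (6, 0), (8, 11), (8, 12), (9, 3), (9, 20), (13, 0), (18, 9), (18, 14), (20, 2), (20, 21), (21, 4), (21, 19), (22, 4), (22, 19)}; affine count = 23; |E(F_23)| = 24.

Discriminant check: Δ ∝ 4a³ + 27b² = 4·16³ + 27·10² = 4·4096 + 27·100 ≡ 17 (mod 23). Nonzero ⇒ E is nonsingular.
For each x ∈ F_23, compute rhs = x³ + 16·x + 10 mod 23, then count y ∈ F_23 with y² ≡ rhs.
  x = 0: rhs = 10, matching y values: none (0 points).
  x = 1: rhs = 4, matching y values: 2, 21 (2 points).
  x = 2: rhs = 4, matching y values: 2, 21 (2 points).
  x = 3: rhs = 16, matching y values: 4, 19 (2 points).
  x = 4: rhs = 0, matching y values: 0 (1 points).
  x = 5: rhs = 8, matching y values: 10, 13 (2 points).
  x = 6: rhs = 0, matching y values: 0 (1 points).
  x = 7: rhs = 5, matching y values: none (0 points).
  x = 8: rhs = 6, matching y values: 11, 12 (2 points).
  x = 9: rhs = 9, matching y values: 3, 20 (2 points).
  x = 10: rhs = 20, matching y values: none (0 points).
  x = 11: rhs = 22, matching y values: none (0 points).
  x = 12: rhs = 21, matching y values: none (0 points).
  x = 13: rhs = 0, matching y values: 0 (1 points).
  x = 14: rhs = 11, matching y values: none (0 points).
  x = 15: rhs = 14, matching y values: none (0 points).
  x = 16: rhs = 15, matching y values: none (0 points).
  x = 17: rhs = 20, matching y values: none (0 points).
  x = 18: rhs = 12, matching y values: 9, 14 (2 points).
  x = 19: rhs = 20, matching y values: none (0 points).
  x = 20: rhs = 4, matching y values: 2, 21 (2 points).
  x = 21: rhs = 16, matching y values: 4, 19 (2 points).
  x = 22: rhs = 16, matching y values: 4, 19 (2 points).
Total affine count: 23.
Full point count |E(F_23)| = 23 + 1 = 24.
Hasse bound: |24 − (23+1)| = |0| = 0 ≤ 2√23 ≈ 9.5917 ✓.


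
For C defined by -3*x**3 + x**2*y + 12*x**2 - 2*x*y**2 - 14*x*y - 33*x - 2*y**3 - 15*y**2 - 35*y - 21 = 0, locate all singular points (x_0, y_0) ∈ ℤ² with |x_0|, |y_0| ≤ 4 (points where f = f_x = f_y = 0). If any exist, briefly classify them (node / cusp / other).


Singular points: {(1, -3)}; classification: cusp.

Compute partial derivatives:
  f_x = -9*x**2 + 2*x*y + 24*x - 2*y**2 - 14*y - 33.
  f_y = x**2 - 4*x*y - 14*x - 6*y**2 - 30*y - 35.
Scan x_0 ∈ {−4, ..., 4}. For each x_0, f_y(x_0, y) is a polynomial in y; find its integer roots y ∈ {−4, ..., 4}, then test f_x and f at those candidates.
  x = -4: f_y(-4, y) = -6*y**2 - 14*y + 37; no integer root y with |y| ≤ 4.
  x = -3: f_y(-3, y) = -6*y**2 - 18*y + 16; no integer root y with |y| ≤ 4.
  x = -2: f_y(-2, y) = -6*y**2 - 22*y - 3; no integer root y with |y| ≤ 4.
  x = -1: f_y(-1, y) = -6*y**2 - 26*y - 20; vanishes at y ∈ {-1}. (-1, -1): f_x = -52 ≠ 0.
  x = 0: f_y(0, y) = -6*y**2 - 30*y - 35; no integer root y with |y| ≤ 4.
  x = 1: f_y(1, y) = -6*y**2 - 34*y - 48; vanishes at y ∈ {-3}. (1, -3): f_x = 0, f = 0 — SINGULAR.
  x = 2: f_y(2, y) = -6*y**2 - 38*y - 59; no integer root y with |y| ≤ 4.
  x = 3: f_y(3, y) = -6*y**2 - 42*y - 68; no integer root y with |y| ≤ 4.
  x = 4: f_y(4, y) = -6*y**2 - 46*y - 75; no integer root y with |y| ≤ 4.
Only singular point on the grid: (1, -3).
Classify: substitute x = 1 + u, y = -3 + v and expand: f = -3*u**3 + u**2*v - 2*u*v**2 - 2*v**3 + v**2.
No constant or linear terms (consistent with a singular point). Quadratic part: v**2. Cubic part: -3*u**3 + u**2*v - 2*u*v**2 - 2*v**3.
The quadratic part v**2 is a perfect square, so there is a single (double) tangent line v = 0, i.e. y = -3. Restricting the cubic part to that line (v = 0) leaves -3*u**3 ≠ 0, so f is not divisible by v and the branch is v² ≈ 3*u**3 to lowest order — this is a cusp.
Classification: cusp.
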